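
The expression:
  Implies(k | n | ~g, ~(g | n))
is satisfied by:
  {n: False, g: False, k: False}
  {k: True, n: False, g: False}
  {g: True, n: False, k: False}


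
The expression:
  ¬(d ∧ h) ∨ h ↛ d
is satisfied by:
  {h: False, d: False}
  {d: True, h: False}
  {h: True, d: False}


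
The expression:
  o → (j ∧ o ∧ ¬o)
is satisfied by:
  {o: False}


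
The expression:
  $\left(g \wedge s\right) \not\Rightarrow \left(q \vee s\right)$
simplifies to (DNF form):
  $\text{False}$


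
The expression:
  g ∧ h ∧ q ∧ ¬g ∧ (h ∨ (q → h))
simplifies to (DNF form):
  False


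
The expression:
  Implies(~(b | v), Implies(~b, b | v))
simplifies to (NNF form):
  b | v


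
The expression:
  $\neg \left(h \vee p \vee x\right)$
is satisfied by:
  {x: False, p: False, h: False}


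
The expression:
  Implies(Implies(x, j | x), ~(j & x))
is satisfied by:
  {x: False, j: False}
  {j: True, x: False}
  {x: True, j: False}


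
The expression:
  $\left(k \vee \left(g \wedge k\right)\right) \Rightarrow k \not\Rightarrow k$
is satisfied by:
  {k: False}


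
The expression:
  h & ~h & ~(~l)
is never true.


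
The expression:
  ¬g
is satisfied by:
  {g: False}


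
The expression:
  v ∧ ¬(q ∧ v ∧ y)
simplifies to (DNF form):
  (v ∧ ¬q) ∨ (v ∧ ¬y)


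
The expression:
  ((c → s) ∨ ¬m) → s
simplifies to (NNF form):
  s ∨ (c ∧ m)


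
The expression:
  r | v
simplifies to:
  r | v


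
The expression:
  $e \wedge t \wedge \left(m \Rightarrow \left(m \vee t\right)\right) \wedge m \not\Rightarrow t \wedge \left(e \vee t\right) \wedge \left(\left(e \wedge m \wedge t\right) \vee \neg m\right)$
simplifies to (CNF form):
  $\text{False}$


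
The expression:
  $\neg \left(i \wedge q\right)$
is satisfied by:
  {q: False, i: False}
  {i: True, q: False}
  {q: True, i: False}


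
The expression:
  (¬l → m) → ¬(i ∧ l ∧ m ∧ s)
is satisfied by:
  {l: False, m: False, i: False, s: False}
  {s: True, l: False, m: False, i: False}
  {i: True, l: False, m: False, s: False}
  {s: True, i: True, l: False, m: False}
  {m: True, s: False, l: False, i: False}
  {s: True, m: True, l: False, i: False}
  {i: True, m: True, s: False, l: False}
  {s: True, i: True, m: True, l: False}
  {l: True, i: False, m: False, s: False}
  {s: True, l: True, i: False, m: False}
  {i: True, l: True, s: False, m: False}
  {s: True, i: True, l: True, m: False}
  {m: True, l: True, i: False, s: False}
  {s: True, m: True, l: True, i: False}
  {i: True, m: True, l: True, s: False}


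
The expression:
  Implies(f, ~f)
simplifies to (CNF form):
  ~f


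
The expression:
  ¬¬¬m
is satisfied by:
  {m: False}


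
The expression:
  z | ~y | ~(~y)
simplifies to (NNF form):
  True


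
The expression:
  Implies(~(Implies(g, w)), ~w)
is always true.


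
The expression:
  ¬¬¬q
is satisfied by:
  {q: False}


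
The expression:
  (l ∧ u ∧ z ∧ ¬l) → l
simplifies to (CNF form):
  True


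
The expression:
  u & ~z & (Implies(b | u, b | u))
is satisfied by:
  {u: True, z: False}


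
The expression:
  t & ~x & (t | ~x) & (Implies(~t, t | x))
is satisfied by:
  {t: True, x: False}


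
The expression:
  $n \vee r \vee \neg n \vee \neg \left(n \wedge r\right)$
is always true.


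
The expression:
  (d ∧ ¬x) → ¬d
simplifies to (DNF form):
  x ∨ ¬d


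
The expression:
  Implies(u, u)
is always true.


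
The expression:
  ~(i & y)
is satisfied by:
  {y: False, i: False}
  {i: True, y: False}
  {y: True, i: False}


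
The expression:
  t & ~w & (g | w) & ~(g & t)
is never true.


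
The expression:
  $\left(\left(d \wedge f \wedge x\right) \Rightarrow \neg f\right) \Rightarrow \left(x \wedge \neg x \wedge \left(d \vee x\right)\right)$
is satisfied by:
  {f: True, d: True, x: True}


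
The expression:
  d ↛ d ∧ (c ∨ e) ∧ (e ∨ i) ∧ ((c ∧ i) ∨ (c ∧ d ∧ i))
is never true.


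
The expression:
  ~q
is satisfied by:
  {q: False}


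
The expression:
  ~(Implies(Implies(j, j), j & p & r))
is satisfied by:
  {p: False, r: False, j: False}
  {j: True, p: False, r: False}
  {r: True, p: False, j: False}
  {j: True, r: True, p: False}
  {p: True, j: False, r: False}
  {j: True, p: True, r: False}
  {r: True, p: True, j: False}


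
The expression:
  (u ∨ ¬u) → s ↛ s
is never true.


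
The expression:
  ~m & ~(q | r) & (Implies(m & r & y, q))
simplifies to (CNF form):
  ~m & ~q & ~r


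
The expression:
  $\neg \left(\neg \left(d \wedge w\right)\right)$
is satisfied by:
  {w: True, d: True}


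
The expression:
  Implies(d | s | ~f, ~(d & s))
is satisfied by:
  {s: False, d: False}
  {d: True, s: False}
  {s: True, d: False}


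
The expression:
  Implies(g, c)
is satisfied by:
  {c: True, g: False}
  {g: False, c: False}
  {g: True, c: True}


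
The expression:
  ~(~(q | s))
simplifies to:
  q | s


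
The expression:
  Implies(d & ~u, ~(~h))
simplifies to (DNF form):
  h | u | ~d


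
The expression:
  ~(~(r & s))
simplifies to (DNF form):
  r & s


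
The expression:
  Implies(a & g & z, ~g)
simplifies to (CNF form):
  ~a | ~g | ~z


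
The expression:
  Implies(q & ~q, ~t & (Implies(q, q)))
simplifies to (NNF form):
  True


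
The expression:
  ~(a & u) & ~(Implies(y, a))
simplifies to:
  y & ~a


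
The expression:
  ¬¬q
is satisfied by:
  {q: True}


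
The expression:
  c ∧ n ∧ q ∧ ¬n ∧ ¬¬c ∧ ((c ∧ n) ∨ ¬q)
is never true.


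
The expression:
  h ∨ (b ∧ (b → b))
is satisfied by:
  {b: True, h: True}
  {b: True, h: False}
  {h: True, b: False}


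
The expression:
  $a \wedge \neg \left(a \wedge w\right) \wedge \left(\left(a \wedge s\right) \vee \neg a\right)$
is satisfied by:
  {a: True, s: True, w: False}


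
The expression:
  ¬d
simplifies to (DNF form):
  ¬d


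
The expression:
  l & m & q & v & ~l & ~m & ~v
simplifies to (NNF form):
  False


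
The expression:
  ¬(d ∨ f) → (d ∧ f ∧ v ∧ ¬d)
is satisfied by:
  {d: True, f: True}
  {d: True, f: False}
  {f: True, d: False}


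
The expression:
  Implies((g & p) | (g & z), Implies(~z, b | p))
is always true.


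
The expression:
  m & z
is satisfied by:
  {z: True, m: True}


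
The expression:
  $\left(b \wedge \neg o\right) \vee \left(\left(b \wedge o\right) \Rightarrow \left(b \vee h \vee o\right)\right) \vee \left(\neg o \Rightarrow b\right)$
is always true.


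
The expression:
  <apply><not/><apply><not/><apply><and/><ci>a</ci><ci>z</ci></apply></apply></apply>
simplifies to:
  <apply><and/><ci>a</ci><ci>z</ci></apply>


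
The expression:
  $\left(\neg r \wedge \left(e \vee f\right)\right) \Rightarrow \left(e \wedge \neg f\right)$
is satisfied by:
  {r: True, f: False}
  {f: False, r: False}
  {f: True, r: True}


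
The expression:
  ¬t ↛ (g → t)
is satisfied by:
  {g: True, t: False}


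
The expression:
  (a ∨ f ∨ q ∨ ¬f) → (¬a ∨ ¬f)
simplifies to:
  ¬a ∨ ¬f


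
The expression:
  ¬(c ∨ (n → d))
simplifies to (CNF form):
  n ∧ ¬c ∧ ¬d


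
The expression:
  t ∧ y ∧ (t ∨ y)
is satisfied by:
  {t: True, y: True}


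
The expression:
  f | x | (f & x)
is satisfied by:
  {x: True, f: True}
  {x: True, f: False}
  {f: True, x: False}


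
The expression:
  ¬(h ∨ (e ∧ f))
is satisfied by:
  {h: False, e: False, f: False}
  {f: True, h: False, e: False}
  {e: True, h: False, f: False}


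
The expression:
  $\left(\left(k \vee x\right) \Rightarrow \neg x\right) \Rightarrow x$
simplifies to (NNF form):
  $x$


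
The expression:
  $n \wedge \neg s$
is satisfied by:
  {n: True, s: False}


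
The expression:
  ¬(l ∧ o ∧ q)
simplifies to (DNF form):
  ¬l ∨ ¬o ∨ ¬q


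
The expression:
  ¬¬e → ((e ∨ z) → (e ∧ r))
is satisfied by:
  {r: True, e: False}
  {e: False, r: False}
  {e: True, r: True}


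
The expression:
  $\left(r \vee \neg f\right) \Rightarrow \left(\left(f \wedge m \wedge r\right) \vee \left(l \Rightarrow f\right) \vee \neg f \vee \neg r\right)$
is always true.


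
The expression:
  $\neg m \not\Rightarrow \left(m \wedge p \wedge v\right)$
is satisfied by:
  {m: False}


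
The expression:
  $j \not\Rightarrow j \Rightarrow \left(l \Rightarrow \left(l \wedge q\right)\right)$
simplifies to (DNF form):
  $\text{True}$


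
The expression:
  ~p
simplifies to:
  ~p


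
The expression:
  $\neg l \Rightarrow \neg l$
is always true.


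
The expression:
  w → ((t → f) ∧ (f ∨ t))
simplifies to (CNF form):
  f ∨ ¬w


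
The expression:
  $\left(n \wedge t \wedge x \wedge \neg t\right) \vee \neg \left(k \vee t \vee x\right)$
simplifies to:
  $\neg k \wedge \neg t \wedge \neg x$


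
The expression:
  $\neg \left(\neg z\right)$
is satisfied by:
  {z: True}


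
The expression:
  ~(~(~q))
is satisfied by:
  {q: False}


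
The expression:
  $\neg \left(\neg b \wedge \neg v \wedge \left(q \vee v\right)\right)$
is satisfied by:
  {b: True, v: True, q: False}
  {b: True, v: False, q: False}
  {v: True, b: False, q: False}
  {b: False, v: False, q: False}
  {q: True, b: True, v: True}
  {q: True, b: True, v: False}
  {q: True, v: True, b: False}


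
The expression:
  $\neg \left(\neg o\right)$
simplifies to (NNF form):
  $o$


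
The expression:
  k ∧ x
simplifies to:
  k ∧ x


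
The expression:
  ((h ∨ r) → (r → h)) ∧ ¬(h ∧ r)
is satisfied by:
  {r: False}


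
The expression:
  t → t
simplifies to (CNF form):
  True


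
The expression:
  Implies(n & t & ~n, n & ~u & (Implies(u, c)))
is always true.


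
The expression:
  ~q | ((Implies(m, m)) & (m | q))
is always true.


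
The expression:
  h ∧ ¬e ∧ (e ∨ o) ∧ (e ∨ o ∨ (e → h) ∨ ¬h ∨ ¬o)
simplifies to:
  h ∧ o ∧ ¬e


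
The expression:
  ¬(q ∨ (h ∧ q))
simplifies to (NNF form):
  ¬q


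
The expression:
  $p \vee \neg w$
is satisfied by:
  {p: True, w: False}
  {w: False, p: False}
  {w: True, p: True}


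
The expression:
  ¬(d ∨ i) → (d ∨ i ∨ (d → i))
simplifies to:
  True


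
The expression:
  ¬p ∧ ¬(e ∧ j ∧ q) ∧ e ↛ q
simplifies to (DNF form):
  e ∧ ¬p ∧ ¬q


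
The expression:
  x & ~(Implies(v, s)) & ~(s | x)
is never true.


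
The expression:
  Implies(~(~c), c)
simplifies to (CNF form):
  True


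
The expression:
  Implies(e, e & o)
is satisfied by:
  {o: True, e: False}
  {e: False, o: False}
  {e: True, o: True}


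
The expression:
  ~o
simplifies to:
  ~o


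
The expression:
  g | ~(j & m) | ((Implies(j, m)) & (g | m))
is always true.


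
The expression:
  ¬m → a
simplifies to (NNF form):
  a ∨ m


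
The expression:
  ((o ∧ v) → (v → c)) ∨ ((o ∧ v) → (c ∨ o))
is always true.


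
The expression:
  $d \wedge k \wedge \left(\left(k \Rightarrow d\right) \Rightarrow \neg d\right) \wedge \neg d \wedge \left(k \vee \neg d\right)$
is never true.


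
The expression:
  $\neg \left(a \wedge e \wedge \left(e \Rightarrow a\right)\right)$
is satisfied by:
  {e: False, a: False}
  {a: True, e: False}
  {e: True, a: False}


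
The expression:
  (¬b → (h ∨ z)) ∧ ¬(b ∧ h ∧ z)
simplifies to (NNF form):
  (b ∧ ¬h) ∨ (h ∧ ¬z) ∨ (z ∧ ¬b)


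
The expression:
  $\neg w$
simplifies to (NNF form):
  $\neg w$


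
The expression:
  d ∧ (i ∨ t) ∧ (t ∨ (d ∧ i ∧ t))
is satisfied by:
  {t: True, d: True}


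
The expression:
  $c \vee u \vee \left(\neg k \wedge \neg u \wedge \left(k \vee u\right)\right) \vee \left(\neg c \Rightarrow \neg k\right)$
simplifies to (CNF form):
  $c \vee u \vee \neg k$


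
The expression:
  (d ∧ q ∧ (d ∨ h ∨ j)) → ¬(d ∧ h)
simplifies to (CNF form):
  ¬d ∨ ¬h ∨ ¬q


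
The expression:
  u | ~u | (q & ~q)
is always true.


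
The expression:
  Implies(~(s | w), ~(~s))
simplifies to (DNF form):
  s | w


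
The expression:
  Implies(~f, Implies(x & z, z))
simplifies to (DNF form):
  True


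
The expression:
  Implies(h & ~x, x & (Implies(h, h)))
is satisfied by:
  {x: True, h: False}
  {h: False, x: False}
  {h: True, x: True}


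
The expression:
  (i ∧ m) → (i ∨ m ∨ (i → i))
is always true.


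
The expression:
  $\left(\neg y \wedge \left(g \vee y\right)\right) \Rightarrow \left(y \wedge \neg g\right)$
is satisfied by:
  {y: True, g: False}
  {g: False, y: False}
  {g: True, y: True}


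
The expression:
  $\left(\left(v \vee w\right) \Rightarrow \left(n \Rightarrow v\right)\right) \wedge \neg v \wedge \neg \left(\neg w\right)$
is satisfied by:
  {w: True, n: False, v: False}


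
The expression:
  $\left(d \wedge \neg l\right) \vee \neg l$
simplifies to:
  $\neg l$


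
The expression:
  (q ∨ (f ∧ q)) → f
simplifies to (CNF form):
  f ∨ ¬q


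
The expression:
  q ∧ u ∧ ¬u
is never true.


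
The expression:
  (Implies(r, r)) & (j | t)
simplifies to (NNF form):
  j | t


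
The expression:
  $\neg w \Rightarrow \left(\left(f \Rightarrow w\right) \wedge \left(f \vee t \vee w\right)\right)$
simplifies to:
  $w \vee \left(t \wedge \neg f\right)$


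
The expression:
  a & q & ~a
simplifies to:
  False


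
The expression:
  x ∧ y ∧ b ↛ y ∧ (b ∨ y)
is never true.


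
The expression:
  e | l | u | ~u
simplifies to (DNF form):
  True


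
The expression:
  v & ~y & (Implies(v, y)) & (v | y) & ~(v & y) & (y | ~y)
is never true.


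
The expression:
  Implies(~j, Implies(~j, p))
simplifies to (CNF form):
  j | p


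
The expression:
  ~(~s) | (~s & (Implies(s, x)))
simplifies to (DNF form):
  True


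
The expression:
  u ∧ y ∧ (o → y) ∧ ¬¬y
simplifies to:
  u ∧ y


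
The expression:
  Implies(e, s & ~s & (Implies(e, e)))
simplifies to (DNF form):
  ~e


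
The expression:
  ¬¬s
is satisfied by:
  {s: True}


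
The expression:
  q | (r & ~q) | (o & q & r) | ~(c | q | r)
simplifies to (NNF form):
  q | r | ~c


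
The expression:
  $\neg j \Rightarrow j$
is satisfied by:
  {j: True}


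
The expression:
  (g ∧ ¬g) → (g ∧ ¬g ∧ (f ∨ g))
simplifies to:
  True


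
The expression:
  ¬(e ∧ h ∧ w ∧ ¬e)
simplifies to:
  True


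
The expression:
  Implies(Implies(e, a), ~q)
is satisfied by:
  {e: True, a: False, q: False}
  {a: False, q: False, e: False}
  {e: True, a: True, q: False}
  {a: True, e: False, q: False}
  {q: True, e: True, a: False}


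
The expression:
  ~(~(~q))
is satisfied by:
  {q: False}


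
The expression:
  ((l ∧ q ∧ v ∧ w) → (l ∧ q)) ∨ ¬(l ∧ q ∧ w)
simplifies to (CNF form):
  True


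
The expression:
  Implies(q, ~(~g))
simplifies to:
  g | ~q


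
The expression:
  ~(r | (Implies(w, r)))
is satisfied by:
  {w: True, r: False}


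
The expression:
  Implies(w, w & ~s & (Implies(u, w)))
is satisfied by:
  {s: False, w: False}
  {w: True, s: False}
  {s: True, w: False}


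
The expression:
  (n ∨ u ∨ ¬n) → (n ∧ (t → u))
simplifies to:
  n ∧ (u ∨ ¬t)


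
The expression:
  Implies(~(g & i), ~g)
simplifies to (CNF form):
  i | ~g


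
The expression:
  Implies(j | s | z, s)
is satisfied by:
  {s: True, z: False, j: False}
  {j: True, s: True, z: False}
  {s: True, z: True, j: False}
  {j: True, s: True, z: True}
  {j: False, z: False, s: False}


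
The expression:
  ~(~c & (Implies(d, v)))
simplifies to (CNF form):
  (c | d) & (c | ~v)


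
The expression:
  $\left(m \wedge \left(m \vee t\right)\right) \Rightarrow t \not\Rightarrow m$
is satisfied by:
  {m: False}


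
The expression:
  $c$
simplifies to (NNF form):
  $c$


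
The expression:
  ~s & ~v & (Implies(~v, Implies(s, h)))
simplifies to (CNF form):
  ~s & ~v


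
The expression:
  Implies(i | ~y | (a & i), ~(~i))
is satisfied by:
  {i: True, y: True}
  {i: True, y: False}
  {y: True, i: False}


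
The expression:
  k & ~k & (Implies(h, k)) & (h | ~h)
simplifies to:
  False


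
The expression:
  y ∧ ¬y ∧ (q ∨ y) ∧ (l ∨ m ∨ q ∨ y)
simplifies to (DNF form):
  False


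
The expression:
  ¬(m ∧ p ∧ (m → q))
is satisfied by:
  {p: False, m: False, q: False}
  {q: True, p: False, m: False}
  {m: True, p: False, q: False}
  {q: True, m: True, p: False}
  {p: True, q: False, m: False}
  {q: True, p: True, m: False}
  {m: True, p: True, q: False}


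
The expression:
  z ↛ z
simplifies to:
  False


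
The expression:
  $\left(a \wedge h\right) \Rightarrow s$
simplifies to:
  $s \vee \neg a \vee \neg h$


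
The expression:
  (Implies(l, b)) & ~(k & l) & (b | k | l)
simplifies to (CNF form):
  (b | k) & (b | ~l) & (k | ~k) & (~k | ~l)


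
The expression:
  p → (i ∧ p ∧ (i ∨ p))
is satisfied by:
  {i: True, p: False}
  {p: False, i: False}
  {p: True, i: True}


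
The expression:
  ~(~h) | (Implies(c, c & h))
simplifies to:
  h | ~c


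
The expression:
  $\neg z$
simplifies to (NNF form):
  $\neg z$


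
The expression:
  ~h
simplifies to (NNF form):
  ~h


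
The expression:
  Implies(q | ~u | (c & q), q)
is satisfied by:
  {q: True, u: True}
  {q: True, u: False}
  {u: True, q: False}


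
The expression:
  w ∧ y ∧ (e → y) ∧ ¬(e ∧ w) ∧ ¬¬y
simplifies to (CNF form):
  w ∧ y ∧ ¬e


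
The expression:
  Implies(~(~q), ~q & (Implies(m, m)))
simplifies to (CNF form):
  ~q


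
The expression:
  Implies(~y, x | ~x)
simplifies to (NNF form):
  True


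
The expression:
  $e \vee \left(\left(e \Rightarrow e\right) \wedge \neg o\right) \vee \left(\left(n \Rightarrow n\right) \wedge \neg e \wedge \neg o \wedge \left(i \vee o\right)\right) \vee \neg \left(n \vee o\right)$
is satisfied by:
  {e: True, o: False}
  {o: False, e: False}
  {o: True, e: True}


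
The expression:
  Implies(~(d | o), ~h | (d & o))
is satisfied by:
  {d: True, o: True, h: False}
  {d: True, h: False, o: False}
  {o: True, h: False, d: False}
  {o: False, h: False, d: False}
  {d: True, o: True, h: True}
  {d: True, h: True, o: False}
  {o: True, h: True, d: False}


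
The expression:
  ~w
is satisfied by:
  {w: False}


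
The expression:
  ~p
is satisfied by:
  {p: False}


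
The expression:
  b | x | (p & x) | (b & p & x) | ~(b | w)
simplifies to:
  b | x | ~w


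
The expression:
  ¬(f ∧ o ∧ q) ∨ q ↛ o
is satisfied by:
  {o: False, q: False, f: False}
  {f: True, o: False, q: False}
  {q: True, o: False, f: False}
  {f: True, q: True, o: False}
  {o: True, f: False, q: False}
  {f: True, o: True, q: False}
  {q: True, o: True, f: False}


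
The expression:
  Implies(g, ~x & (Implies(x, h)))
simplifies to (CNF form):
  ~g | ~x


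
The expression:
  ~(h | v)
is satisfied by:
  {v: False, h: False}


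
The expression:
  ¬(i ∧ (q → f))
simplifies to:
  (q ∧ ¬f) ∨ ¬i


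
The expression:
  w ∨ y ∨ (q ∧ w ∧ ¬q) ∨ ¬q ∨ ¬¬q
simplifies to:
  True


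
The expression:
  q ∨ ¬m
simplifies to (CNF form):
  q ∨ ¬m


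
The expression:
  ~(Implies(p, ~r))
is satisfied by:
  {r: True, p: True}


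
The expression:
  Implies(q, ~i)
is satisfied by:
  {q: False, i: False}
  {i: True, q: False}
  {q: True, i: False}


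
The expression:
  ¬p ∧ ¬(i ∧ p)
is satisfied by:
  {p: False}


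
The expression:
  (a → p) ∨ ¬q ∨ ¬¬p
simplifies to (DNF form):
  p ∨ ¬a ∨ ¬q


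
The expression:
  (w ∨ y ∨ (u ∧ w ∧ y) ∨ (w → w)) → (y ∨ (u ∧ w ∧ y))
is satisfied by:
  {y: True}


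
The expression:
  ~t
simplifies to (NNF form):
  ~t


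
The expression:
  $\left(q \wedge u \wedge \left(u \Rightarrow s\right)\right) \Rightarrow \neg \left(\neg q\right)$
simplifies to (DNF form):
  $\text{True}$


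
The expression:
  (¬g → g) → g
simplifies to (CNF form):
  True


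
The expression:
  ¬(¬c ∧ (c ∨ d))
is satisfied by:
  {c: True, d: False}
  {d: False, c: False}
  {d: True, c: True}


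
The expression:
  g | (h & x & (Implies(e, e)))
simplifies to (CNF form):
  (g | h) & (g | x)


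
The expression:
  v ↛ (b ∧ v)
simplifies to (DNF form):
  v ∧ ¬b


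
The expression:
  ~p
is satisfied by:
  {p: False}


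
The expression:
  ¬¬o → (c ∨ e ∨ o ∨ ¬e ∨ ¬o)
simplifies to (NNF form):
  True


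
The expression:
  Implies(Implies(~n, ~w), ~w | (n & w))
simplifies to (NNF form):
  True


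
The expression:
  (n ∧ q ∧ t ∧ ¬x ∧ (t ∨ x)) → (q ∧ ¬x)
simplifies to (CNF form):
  True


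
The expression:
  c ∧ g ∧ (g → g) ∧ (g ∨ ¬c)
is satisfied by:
  {c: True, g: True}


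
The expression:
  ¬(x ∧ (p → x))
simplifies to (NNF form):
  ¬x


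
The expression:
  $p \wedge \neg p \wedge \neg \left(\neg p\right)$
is never true.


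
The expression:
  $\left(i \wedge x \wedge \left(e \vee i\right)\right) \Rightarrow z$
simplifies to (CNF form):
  $z \vee \neg i \vee \neg x$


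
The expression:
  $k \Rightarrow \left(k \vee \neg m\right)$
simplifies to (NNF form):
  $\text{True}$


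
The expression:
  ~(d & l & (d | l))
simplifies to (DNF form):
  ~d | ~l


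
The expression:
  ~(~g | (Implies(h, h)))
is never true.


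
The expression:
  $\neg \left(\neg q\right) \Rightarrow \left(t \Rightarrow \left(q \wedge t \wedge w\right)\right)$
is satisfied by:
  {w: True, t: False, q: False}
  {w: False, t: False, q: False}
  {q: True, w: True, t: False}
  {q: True, w: False, t: False}
  {t: True, w: True, q: False}
  {t: True, w: False, q: False}
  {t: True, q: True, w: True}


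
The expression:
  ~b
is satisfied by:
  {b: False}


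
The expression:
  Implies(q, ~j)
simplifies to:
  ~j | ~q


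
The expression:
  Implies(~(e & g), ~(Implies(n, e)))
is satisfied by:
  {n: True, g: True, e: False}
  {n: True, g: False, e: False}
  {e: True, n: True, g: True}
  {e: True, g: True, n: False}


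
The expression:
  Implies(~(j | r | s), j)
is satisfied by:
  {r: True, s: True, j: True}
  {r: True, s: True, j: False}
  {r: True, j: True, s: False}
  {r: True, j: False, s: False}
  {s: True, j: True, r: False}
  {s: True, j: False, r: False}
  {j: True, s: False, r: False}


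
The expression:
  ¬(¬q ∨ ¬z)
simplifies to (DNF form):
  q ∧ z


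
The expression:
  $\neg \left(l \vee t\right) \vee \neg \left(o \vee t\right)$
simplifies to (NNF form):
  $\neg t \wedge \left(\neg l \vee \neg o\right)$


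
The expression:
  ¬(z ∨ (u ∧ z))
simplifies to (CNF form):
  ¬z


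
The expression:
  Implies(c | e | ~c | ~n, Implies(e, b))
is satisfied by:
  {b: True, e: False}
  {e: False, b: False}
  {e: True, b: True}


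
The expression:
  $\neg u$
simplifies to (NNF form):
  $\neg u$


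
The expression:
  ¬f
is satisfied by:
  {f: False}


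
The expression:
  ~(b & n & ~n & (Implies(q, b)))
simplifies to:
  True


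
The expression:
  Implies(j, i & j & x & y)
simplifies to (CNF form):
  (i | ~j) & (x | ~j) & (y | ~j)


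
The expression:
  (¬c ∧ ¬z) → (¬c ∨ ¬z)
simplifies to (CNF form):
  True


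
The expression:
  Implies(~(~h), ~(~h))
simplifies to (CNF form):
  True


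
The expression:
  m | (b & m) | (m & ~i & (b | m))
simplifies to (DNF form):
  m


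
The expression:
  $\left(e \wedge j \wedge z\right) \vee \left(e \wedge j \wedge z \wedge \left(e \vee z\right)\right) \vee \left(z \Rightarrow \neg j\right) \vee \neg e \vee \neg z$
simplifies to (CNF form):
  $\text{True}$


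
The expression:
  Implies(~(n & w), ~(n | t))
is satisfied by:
  {w: True, t: False, n: False}
  {t: False, n: False, w: False}
  {n: True, w: True, t: False}
  {n: True, w: True, t: True}


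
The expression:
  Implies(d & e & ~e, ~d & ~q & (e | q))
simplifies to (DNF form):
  True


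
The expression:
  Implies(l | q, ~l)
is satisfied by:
  {l: False}


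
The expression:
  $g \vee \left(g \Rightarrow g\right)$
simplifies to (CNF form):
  $\text{True}$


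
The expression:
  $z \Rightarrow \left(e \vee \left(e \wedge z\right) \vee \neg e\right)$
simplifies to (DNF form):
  $\text{True}$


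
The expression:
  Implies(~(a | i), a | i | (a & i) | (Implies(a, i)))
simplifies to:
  True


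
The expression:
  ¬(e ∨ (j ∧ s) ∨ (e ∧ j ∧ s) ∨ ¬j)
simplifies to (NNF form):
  j ∧ ¬e ∧ ¬s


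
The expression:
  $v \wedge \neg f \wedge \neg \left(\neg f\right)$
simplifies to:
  $\text{False}$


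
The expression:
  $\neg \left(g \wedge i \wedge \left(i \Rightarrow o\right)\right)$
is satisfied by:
  {g: False, o: False, i: False}
  {i: True, g: False, o: False}
  {o: True, g: False, i: False}
  {i: True, o: True, g: False}
  {g: True, i: False, o: False}
  {i: True, g: True, o: False}
  {o: True, g: True, i: False}


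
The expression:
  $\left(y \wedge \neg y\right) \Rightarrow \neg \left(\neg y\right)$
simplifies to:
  $\text{True}$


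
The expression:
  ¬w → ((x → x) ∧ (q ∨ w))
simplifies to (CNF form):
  q ∨ w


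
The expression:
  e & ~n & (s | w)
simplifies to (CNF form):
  e & ~n & (s | w)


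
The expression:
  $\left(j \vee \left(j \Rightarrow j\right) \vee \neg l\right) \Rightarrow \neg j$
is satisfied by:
  {j: False}


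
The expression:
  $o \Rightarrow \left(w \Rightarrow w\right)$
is always true.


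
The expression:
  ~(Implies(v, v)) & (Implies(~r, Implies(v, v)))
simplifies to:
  False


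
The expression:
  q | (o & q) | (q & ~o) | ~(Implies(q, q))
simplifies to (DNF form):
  q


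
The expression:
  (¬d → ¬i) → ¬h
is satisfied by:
  {i: True, h: False, d: False}
  {i: False, h: False, d: False}
  {d: True, i: True, h: False}
  {d: True, i: False, h: False}
  {h: True, i: True, d: False}


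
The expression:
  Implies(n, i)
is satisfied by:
  {i: True, n: False}
  {n: False, i: False}
  {n: True, i: True}


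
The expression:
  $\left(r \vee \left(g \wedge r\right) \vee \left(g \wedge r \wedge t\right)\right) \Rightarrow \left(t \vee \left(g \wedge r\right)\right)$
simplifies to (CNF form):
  $g \vee t \vee \neg r$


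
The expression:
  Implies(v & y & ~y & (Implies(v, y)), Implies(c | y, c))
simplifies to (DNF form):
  True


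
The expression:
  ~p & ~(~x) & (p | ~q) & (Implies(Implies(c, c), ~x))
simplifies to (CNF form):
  False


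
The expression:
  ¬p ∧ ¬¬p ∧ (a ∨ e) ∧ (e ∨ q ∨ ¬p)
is never true.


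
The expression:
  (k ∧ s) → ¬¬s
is always true.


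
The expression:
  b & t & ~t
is never true.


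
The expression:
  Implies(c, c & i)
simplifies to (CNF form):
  i | ~c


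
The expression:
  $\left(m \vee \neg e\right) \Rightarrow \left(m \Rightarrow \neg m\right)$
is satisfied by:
  {m: False}


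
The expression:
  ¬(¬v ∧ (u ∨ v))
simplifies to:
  v ∨ ¬u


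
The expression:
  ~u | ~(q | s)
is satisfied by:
  {s: False, u: False, q: False}
  {q: True, s: False, u: False}
  {s: True, q: False, u: False}
  {q: True, s: True, u: False}
  {u: True, q: False, s: False}


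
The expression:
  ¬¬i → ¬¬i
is always true.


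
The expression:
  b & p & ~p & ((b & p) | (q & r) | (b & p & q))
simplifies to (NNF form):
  False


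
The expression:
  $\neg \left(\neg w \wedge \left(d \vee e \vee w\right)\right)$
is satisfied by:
  {w: True, e: False, d: False}
  {d: True, w: True, e: False}
  {w: True, e: True, d: False}
  {d: True, w: True, e: True}
  {d: False, e: False, w: False}


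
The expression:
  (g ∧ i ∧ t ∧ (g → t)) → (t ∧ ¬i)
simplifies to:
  ¬g ∨ ¬i ∨ ¬t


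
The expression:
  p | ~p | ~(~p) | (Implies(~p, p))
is always true.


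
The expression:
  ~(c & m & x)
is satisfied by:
  {m: False, x: False, c: False}
  {c: True, m: False, x: False}
  {x: True, m: False, c: False}
  {c: True, x: True, m: False}
  {m: True, c: False, x: False}
  {c: True, m: True, x: False}
  {x: True, m: True, c: False}


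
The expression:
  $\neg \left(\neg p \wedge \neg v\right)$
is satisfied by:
  {v: True, p: True}
  {v: True, p: False}
  {p: True, v: False}


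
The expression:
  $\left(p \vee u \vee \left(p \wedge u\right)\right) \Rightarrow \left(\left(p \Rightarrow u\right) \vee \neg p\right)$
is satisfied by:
  {u: True, p: False}
  {p: False, u: False}
  {p: True, u: True}


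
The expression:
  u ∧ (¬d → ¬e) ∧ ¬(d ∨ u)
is never true.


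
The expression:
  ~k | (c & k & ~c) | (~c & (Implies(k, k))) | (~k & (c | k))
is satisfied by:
  {k: False, c: False}
  {c: True, k: False}
  {k: True, c: False}


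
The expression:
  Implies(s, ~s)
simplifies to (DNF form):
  ~s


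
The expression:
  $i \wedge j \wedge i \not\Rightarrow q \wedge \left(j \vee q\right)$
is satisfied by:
  {i: True, j: True, q: False}


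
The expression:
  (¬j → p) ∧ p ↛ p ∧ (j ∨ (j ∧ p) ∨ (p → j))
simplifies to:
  False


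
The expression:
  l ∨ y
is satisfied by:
  {y: True, l: True}
  {y: True, l: False}
  {l: True, y: False}


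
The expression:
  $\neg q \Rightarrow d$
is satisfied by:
  {d: True, q: True}
  {d: True, q: False}
  {q: True, d: False}


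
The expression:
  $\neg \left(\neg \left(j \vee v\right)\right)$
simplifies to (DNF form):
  $j \vee v$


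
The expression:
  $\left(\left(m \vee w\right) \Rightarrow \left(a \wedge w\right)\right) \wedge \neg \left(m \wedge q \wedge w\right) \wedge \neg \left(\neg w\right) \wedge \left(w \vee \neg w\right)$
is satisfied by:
  {a: True, w: True, m: False, q: False}
  {a: True, w: True, q: True, m: False}
  {a: True, w: True, m: True, q: False}


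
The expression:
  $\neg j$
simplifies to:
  $\neg j$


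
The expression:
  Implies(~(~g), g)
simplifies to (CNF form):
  True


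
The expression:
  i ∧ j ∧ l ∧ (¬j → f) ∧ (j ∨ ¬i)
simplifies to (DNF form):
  i ∧ j ∧ l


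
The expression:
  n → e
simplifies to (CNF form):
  e ∨ ¬n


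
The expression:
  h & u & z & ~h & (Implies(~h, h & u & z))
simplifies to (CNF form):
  False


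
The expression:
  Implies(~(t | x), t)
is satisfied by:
  {x: True, t: True}
  {x: True, t: False}
  {t: True, x: False}


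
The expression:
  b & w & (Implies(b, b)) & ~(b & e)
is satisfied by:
  {w: True, b: True, e: False}


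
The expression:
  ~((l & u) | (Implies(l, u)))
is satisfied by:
  {l: True, u: False}


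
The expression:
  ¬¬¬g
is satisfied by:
  {g: False}


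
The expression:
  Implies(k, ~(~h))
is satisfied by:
  {h: True, k: False}
  {k: False, h: False}
  {k: True, h: True}


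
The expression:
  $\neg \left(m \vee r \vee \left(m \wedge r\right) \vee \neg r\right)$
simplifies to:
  $\text{False}$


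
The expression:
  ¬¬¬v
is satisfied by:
  {v: False}


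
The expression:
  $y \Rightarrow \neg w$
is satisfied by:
  {w: False, y: False}
  {y: True, w: False}
  {w: True, y: False}


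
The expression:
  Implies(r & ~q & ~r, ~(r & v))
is always true.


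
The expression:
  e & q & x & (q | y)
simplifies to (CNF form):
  e & q & x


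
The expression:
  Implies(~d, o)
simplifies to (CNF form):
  d | o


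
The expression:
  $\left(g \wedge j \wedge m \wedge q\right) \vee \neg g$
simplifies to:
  $\left(j \wedge m \wedge q\right) \vee \neg g$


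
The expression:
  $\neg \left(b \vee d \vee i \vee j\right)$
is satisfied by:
  {d: False, j: False, i: False, b: False}


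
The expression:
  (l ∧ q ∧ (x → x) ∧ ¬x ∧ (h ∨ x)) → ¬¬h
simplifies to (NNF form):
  True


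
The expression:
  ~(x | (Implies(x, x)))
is never true.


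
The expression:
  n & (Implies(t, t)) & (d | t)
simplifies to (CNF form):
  n & (d | t)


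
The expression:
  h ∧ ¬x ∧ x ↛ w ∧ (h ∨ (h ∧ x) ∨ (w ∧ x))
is never true.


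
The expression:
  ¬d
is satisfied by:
  {d: False}


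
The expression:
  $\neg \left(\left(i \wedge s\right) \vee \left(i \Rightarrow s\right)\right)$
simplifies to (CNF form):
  $i \wedge \neg s$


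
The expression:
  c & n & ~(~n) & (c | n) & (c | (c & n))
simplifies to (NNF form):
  c & n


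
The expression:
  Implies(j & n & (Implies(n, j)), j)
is always true.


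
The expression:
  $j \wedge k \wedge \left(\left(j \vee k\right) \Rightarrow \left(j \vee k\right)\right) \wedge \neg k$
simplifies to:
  $\text{False}$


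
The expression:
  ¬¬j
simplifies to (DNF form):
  j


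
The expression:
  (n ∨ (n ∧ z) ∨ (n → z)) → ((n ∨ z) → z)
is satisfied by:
  {z: True, n: False}
  {n: False, z: False}
  {n: True, z: True}


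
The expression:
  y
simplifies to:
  y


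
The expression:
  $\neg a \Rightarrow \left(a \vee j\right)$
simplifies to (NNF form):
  $a \vee j$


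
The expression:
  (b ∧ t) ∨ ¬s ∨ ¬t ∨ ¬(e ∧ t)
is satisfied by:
  {b: True, s: False, e: False, t: False}
  {b: False, s: False, e: False, t: False}
  {b: True, t: True, s: False, e: False}
  {t: True, b: False, s: False, e: False}
  {b: True, e: True, t: False, s: False}
  {e: True, t: False, s: False, b: False}
  {b: True, t: True, e: True, s: False}
  {t: True, e: True, b: False, s: False}
  {b: True, s: True, t: False, e: False}
  {s: True, t: False, e: False, b: False}
  {b: True, t: True, s: True, e: False}
  {t: True, s: True, b: False, e: False}
  {b: True, e: True, s: True, t: False}
  {e: True, s: True, t: False, b: False}
  {b: True, t: True, e: True, s: True}


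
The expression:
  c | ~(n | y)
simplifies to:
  c | (~n & ~y)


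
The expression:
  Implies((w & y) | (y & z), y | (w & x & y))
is always true.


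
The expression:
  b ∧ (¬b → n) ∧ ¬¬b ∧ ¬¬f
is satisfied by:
  {b: True, f: True}


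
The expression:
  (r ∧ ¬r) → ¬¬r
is always true.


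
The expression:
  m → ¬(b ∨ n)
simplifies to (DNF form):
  (¬b ∧ ¬n) ∨ ¬m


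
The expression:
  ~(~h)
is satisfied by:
  {h: True}


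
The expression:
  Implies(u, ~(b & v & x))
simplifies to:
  ~b | ~u | ~v | ~x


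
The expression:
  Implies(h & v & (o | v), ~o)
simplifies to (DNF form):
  ~h | ~o | ~v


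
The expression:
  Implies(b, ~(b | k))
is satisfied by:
  {b: False}


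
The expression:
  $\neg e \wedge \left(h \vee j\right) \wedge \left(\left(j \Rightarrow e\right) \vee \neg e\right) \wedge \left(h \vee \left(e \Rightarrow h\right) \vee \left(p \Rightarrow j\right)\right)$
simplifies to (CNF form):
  $\neg e \wedge \left(h \vee j\right)$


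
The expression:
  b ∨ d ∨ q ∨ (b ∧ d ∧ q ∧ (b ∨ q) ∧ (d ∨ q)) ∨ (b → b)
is always true.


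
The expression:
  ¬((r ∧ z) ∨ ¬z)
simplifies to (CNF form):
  z ∧ ¬r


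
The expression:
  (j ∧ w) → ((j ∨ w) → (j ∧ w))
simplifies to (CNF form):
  True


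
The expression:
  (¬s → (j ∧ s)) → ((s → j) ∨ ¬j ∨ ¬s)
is always true.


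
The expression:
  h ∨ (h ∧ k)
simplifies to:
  h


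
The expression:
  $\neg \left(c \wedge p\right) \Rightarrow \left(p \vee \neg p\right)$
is always true.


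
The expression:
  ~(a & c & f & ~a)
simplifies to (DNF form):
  True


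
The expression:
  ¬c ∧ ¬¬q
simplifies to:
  q ∧ ¬c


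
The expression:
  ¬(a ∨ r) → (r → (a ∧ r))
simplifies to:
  True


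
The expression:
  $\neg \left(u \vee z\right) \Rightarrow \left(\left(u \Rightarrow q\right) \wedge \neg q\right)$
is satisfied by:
  {z: True, u: True, q: False}
  {z: True, u: False, q: False}
  {u: True, z: False, q: False}
  {z: False, u: False, q: False}
  {z: True, q: True, u: True}
  {z: True, q: True, u: False}
  {q: True, u: True, z: False}


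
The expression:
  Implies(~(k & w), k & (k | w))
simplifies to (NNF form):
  k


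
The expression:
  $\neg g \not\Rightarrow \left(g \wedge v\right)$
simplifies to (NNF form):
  $\neg g$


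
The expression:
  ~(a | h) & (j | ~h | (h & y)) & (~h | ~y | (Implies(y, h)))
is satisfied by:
  {h: False, a: False}


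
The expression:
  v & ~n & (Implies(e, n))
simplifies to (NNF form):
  v & ~e & ~n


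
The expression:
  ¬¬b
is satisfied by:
  {b: True}


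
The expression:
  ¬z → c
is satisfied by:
  {z: True, c: True}
  {z: True, c: False}
  {c: True, z: False}


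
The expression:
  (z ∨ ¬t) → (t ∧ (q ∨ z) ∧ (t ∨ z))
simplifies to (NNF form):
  t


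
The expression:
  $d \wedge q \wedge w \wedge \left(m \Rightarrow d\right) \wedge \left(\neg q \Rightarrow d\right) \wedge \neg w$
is never true.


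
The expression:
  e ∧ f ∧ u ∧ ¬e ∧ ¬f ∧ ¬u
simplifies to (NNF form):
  False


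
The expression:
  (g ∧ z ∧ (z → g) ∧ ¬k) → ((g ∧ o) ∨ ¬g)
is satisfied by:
  {k: True, o: True, z: False, g: False}
  {k: True, o: False, z: False, g: False}
  {o: True, k: False, z: False, g: False}
  {k: False, o: False, z: False, g: False}
  {g: True, k: True, o: True, z: False}
  {g: True, k: True, o: False, z: False}
  {g: True, o: True, k: False, z: False}
  {g: True, o: False, k: False, z: False}
  {k: True, z: True, o: True, g: False}
  {k: True, z: True, o: False, g: False}
  {z: True, o: True, k: False, g: False}
  {z: True, k: False, o: False, g: False}
  {g: True, z: True, k: True, o: True}
  {g: True, z: True, k: True, o: False}
  {g: True, z: True, o: True, k: False}


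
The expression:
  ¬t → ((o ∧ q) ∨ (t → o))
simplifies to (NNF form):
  True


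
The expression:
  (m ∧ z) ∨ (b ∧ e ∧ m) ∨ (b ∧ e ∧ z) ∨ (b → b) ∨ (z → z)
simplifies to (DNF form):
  True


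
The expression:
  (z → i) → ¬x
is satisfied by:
  {z: True, i: False, x: False}
  {i: False, x: False, z: False}
  {z: True, i: True, x: False}
  {i: True, z: False, x: False}
  {x: True, z: True, i: False}


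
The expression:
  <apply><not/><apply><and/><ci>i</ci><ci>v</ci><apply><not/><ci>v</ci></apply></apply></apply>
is always true.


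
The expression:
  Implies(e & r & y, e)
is always true.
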